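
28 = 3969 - 3941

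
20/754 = 10/377=0.03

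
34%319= 34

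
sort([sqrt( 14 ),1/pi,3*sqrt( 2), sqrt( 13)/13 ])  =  [sqrt( 13 )/13 , 1/pi,sqrt( 14), 3*sqrt( 2 ) ]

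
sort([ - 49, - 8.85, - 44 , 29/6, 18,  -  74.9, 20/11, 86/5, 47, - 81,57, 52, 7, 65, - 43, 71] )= [ -81,-74.9,- 49,  -  44, - 43, - 8.85, 20/11,29/6,7,86/5, 18, 47, 52,57, 65,71]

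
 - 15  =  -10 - 5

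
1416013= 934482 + 481531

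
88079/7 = 88079/7 = 12582.71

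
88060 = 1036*85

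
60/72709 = 60/72709 = 0.00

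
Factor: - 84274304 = -2^7*17^1*38729^1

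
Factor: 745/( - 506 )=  - 2^( - 1 )*5^1 * 11^( - 1 ) * 23^( - 1 ) * 149^1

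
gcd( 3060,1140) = 60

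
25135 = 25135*1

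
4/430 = 2/215=   0.01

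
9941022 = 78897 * 126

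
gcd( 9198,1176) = 42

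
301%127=47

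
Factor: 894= 2^1*3^1*149^1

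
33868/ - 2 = -16934/1 =- 16934.00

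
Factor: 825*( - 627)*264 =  - 136560600 = -2^3  *  3^3 * 5^2*11^3*19^1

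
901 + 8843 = 9744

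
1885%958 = 927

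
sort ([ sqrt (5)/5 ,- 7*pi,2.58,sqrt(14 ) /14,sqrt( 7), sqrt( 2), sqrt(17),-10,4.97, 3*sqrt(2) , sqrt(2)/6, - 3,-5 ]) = [- 7*pi, - 10,-5, - 3, sqrt( 2 )/6, sqrt( 14)/14,  sqrt(5 )/5,sqrt( 2),  2.58,  sqrt(7 ) , sqrt( 17),3*sqrt( 2 ),4.97] 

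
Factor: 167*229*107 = 107^1*167^1*229^1 = 4092001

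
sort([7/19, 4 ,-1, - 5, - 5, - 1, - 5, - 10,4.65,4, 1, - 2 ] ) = [ - 10, - 5,  -  5, - 5,-2, - 1, - 1,7/19,1 , 4 , 4, 4.65 ]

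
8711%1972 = 823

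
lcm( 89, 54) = 4806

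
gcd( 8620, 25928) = 4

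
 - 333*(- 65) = 21645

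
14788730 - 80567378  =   - 65778648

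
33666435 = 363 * 92745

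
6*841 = 5046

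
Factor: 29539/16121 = 7^ ( - 3 ) * 47^( - 1)*109^1*271^1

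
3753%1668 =417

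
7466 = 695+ 6771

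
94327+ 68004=162331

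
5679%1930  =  1819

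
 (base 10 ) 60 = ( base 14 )44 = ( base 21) 2i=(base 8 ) 74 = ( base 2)111100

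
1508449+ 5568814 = 7077263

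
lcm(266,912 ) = 6384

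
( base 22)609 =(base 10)2913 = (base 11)2209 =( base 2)101101100001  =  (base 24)519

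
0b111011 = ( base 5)214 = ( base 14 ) 43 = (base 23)2D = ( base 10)59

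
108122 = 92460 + 15662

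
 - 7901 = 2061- 9962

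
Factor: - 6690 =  - 2^1*3^1*5^1*223^1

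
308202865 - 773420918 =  - 465218053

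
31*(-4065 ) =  - 126015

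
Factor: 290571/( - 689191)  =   - 3^1*131^(-1 )*5261^ ( - 1)*96857^1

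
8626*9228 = 79600728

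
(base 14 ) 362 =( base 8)1242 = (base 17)25b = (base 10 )674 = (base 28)o2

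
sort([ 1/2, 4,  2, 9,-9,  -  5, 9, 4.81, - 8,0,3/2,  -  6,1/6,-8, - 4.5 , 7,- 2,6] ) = [ - 9, - 8, - 8, - 6,- 5, -4.5, - 2,0, 1/6, 1/2, 3/2,2, 4,4.81,  6,  7,9,9 ] 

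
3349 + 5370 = 8719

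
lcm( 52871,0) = 0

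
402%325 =77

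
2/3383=2/3383 = 0.00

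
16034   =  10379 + 5655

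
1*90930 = 90930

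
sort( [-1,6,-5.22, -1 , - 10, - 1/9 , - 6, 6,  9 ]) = [ - 10, - 6, - 5.22,-1, -1, - 1/9,  6,  6,9]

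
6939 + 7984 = 14923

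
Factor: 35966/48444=2^(  -  1)  *3^( - 1)*7^2*11^(  -  1) = 49/66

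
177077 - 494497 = - 317420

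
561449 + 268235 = 829684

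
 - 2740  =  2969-5709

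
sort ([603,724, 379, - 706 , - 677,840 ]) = [ - 706, - 677,  379, 603, 724,  840]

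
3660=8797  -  5137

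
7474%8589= 7474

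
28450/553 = 51 + 247/553 = 51.45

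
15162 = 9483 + 5679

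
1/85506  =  1/85506 = 0.00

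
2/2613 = 2/2613 = 0.00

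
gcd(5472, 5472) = 5472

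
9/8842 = 9/8842 = 0.00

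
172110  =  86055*2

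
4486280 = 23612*190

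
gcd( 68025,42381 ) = 3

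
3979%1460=1059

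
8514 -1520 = 6994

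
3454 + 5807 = 9261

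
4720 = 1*4720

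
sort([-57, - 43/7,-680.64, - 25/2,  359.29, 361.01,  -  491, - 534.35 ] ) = [ - 680.64, - 534.35, - 491, - 57, - 25/2, - 43/7,359.29,361.01 ] 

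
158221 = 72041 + 86180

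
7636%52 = 44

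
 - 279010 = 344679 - 623689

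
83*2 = 166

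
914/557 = 1 + 357/557= 1.64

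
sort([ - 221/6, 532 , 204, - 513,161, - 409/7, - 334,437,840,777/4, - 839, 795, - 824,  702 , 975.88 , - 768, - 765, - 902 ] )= [ - 902, - 839,  -  824 ,-768,-765, - 513, - 334, - 409/7, - 221/6 , 161,777/4, 204,437,532,702 , 795,840,975.88 ] 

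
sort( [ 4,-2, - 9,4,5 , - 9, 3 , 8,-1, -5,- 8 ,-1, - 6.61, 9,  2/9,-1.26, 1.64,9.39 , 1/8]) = [ - 9,-9,-8, - 6.61, - 5,-2,-1.26,-1,-1,1/8,2/9,1.64, 3, 4, 4 , 5, 8, 9 , 9.39]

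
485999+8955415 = 9441414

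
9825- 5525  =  4300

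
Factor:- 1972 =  -2^2* 17^1*29^1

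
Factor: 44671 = 11^1 *31^1*131^1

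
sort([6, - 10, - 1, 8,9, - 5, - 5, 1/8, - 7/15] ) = [ - 10, - 5, - 5, - 1, - 7/15,  1/8, 6,  8,9 ] 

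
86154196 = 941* 91556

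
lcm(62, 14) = 434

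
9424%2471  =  2011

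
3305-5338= - 2033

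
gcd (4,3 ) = 1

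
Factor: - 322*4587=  -2^1*3^1*7^1 * 11^1*23^1*139^1=   - 1477014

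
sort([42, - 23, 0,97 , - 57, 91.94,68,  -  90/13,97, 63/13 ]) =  [ - 57, - 23, - 90/13,0 , 63/13,42,68,  91.94,97  ,  97]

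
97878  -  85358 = 12520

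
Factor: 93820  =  2^2 * 5^1*4691^1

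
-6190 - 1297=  - 7487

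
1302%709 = 593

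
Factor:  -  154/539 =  - 2/7 = -  2^1*7^( -1)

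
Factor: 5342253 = 3^1*7^1*71^1*3583^1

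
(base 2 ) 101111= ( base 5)142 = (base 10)47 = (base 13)38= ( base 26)1l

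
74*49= 3626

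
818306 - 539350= 278956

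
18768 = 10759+8009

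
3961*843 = 3339123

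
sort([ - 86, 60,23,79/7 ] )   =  [ - 86,79/7, 23,60]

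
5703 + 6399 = 12102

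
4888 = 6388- 1500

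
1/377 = 1/377 = 0.00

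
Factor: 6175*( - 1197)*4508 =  - 2^2*3^2*5^2*7^3*13^1*19^2*23^1 = - 33320769300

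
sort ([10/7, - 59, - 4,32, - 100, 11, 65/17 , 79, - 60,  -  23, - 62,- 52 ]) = [ - 100,- 62, - 60,-59, - 52, - 23 , - 4,  10/7, 65/17, 11,32,79 ] 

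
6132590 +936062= 7068652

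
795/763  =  795/763=1.04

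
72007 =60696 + 11311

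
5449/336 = 16 + 73/336 = 16.22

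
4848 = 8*606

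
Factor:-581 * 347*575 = -5^2 * 7^1* 23^1*83^1*347^1 =- 115924025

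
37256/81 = 459 + 77/81 = 459.95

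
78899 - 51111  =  27788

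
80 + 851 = 931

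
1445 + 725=2170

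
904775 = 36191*25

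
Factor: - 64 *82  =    -  5248 = -2^7 * 41^1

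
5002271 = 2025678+2976593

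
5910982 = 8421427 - 2510445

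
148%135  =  13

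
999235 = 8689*115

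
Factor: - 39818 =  - 2^1*43^1*463^1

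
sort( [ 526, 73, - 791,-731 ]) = [-791, - 731 , 73,  526] 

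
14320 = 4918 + 9402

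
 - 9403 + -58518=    - 67921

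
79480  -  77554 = 1926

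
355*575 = 204125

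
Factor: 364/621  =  2^2*3^(  -  3)*7^1*13^1 * 23^(-1) 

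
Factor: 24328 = 2^3*3041^1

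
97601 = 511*191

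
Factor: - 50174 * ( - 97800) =4907017200 = 2^4*3^1*5^2 * 163^1 * 25087^1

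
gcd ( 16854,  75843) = 8427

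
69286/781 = 88 + 558/781=   88.71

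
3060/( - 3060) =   -  1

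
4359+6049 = 10408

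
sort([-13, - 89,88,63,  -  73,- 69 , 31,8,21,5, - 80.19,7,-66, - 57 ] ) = [-89,-80.19, - 73,-69,-66, - 57,-13,  5,7,8,21, 31,63,88] 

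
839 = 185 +654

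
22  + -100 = -78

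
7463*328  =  2447864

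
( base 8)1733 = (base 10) 987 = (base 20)297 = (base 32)UR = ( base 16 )3DB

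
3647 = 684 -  - 2963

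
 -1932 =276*(-7 )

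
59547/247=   241 + 20/247 = 241.08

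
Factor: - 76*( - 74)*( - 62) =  - 348688= - 2^4*19^1*31^1*37^1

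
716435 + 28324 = 744759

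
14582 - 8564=6018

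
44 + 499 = 543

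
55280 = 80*691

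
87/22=3 + 21/22  =  3.95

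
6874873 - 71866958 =-64992085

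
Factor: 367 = 367^1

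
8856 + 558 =9414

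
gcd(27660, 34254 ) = 6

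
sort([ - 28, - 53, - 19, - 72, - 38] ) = [-72, - 53, - 38, - 28, - 19 ] 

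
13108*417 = 5466036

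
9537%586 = 161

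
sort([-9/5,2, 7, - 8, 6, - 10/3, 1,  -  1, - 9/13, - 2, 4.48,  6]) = [ - 8, - 10/3, - 2,-9/5, - 1, - 9/13,1,  2, 4.48, 6,6, 7] 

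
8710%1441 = 64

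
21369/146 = 146+53/146 =146.36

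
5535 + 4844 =10379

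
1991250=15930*125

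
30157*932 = 28106324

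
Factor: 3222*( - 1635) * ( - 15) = 79019550 = 2^1*3^4*5^2 * 109^1*179^1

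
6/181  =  6/181 = 0.03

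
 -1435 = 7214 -8649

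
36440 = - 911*( - 40)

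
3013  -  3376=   -363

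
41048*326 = 13381648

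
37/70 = 37/70 = 0.53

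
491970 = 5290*93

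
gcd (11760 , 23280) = 240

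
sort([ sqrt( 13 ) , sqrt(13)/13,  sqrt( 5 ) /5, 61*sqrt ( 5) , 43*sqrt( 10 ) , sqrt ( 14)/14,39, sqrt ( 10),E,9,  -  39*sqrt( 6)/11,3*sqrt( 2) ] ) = [  -  39*sqrt( 6 ) /11,sqrt(14)/14, sqrt( 13 )/13, sqrt(5)/5,E, sqrt( 10) , sqrt(13), 3*sqrt(2 ),9, 39,43*sqrt(10 ),61*sqrt( 5)]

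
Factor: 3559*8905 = 5^1*13^1*137^1*3559^1 = 31692895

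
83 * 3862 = 320546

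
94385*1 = 94385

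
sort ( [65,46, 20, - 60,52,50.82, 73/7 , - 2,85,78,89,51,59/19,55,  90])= [ - 60, - 2,59/19,73/7,  20,46, 50.82,51,52, 55,  65,78,85, 89 , 90 ] 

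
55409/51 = 1086 + 23/51 = 1086.45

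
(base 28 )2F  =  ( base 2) 1000111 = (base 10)71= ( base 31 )29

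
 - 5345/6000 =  - 1 + 131/1200  =  - 0.89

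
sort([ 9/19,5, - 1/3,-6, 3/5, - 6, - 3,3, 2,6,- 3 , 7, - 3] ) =[ - 6, - 6, - 3 , - 3, - 3,-1/3,9/19,3/5, 2, 3, 5,6 , 7]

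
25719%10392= 4935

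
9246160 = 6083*1520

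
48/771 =16/257= 0.06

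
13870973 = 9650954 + 4220019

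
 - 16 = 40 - 56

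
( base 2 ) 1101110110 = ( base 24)1CM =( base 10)886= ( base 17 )312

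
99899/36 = 99899/36  =  2774.97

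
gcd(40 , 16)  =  8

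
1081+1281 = 2362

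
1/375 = 1/375 = 0.00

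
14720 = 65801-51081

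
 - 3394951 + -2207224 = -5602175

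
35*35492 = 1242220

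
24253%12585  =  11668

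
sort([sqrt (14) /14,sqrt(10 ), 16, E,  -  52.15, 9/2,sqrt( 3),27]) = [ - 52.15, sqrt(14 ) /14, sqrt(3 ), E,sqrt( 10 ), 9/2,16,27]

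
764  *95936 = 73295104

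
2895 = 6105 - 3210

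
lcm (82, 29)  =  2378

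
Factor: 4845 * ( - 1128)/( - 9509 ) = 2^3*3^2 * 5^1*17^1 *19^1*37^( - 1 )*47^1*257^(- 1 ) = 5465160/9509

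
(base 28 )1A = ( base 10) 38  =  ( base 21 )1H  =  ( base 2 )100110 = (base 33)15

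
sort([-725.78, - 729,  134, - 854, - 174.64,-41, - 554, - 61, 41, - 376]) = [-854, - 729, - 725.78, - 554, - 376,-174.64,  -  61, - 41, 41,134 ] 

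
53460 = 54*990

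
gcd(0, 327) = 327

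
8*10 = 80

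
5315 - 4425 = 890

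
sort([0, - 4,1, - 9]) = [  -  9, - 4 , 0,1]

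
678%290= 98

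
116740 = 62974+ 53766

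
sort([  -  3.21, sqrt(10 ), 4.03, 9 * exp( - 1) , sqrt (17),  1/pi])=[ - 3.21,1/pi,  sqrt(10 ), 9*exp( - 1 ),  4.03,sqrt(17 ) ] 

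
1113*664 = 739032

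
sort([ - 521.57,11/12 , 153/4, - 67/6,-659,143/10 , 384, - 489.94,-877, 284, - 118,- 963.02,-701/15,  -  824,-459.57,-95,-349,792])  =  [ - 963.02,  -  877, - 824,-659, - 521.57,-489.94, - 459.57,-349, - 118 , - 95, - 701/15,  -  67/6, 11/12, 143/10,153/4, 284,384, 792] 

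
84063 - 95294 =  - 11231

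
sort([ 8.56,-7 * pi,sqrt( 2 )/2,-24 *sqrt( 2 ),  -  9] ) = [ - 24*sqrt( 2), - 7*pi,-9, sqrt(2 ) /2, 8.56 ] 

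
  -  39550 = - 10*3955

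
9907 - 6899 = 3008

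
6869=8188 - 1319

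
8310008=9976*833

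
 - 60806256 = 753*( - 80752 )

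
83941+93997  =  177938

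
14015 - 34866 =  - 20851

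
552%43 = 36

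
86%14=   2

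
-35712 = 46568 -82280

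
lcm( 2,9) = 18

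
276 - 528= - 252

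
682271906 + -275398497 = 406873409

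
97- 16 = 81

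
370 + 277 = 647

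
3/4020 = 1/1340 = 0.00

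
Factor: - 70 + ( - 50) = -2^3*3^1*5^1  =  - 120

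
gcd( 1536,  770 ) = 2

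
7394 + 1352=8746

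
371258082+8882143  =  380140225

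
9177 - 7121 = 2056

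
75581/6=12596 + 5/6=12596.83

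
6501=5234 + 1267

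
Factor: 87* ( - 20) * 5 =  - 8700 = - 2^2 *3^1*5^2*29^1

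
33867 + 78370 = 112237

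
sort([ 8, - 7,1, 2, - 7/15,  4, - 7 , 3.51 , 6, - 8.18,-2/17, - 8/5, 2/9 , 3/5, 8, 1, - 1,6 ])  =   [ - 8.18,- 7, - 7 ,-8/5, - 1,  -  7/15, - 2/17,2/9, 3/5, 1, 1, 2, 3.51 , 4, 6, 6, 8,8 ] 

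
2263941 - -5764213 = 8028154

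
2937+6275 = 9212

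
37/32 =1+ 5/32  =  1.16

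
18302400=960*19065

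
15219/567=1691/63 =26.84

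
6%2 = 0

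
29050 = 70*415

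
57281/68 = 842 + 25/68 = 842.37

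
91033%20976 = 7129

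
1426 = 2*713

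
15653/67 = 15653/67 = 233.63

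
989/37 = 26 + 27/37 = 26.73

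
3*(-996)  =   - 2988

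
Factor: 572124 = 2^2*3^1 * 7^3*139^1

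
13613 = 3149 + 10464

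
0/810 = 0  =  0.00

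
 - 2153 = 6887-9040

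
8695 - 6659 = 2036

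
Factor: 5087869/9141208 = 2^( - 3 )*1142651^( - 1)*5087869^1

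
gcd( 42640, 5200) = 1040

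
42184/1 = 42184 =42184.00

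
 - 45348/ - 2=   22674+ 0/1 =22674.00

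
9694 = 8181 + 1513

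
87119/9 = 87119/9 = 9679.89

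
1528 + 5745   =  7273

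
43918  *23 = 1010114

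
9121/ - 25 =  - 365 + 4/25 = -  364.84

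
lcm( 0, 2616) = 0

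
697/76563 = 697/76563 = 0.01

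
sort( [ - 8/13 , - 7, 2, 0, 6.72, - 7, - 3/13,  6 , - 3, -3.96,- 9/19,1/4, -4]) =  [ - 7,-7, - 4,-3.96,-3,  -  8/13, - 9/19, - 3/13, 0,1/4, 2,6 , 6.72] 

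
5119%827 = 157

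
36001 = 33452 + 2549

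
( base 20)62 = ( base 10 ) 122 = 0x7A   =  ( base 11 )101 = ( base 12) A2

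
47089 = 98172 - 51083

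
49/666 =49/666 = 0.07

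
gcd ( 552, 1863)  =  69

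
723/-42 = -18 + 11/14 =- 17.21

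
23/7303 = 23/7303= 0.00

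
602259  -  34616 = 567643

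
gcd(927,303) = 3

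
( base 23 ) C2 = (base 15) 138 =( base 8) 426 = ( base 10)278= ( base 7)545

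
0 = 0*18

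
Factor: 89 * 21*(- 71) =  - 3^1*7^1*71^1 * 89^1 =- 132699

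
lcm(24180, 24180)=24180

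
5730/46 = 2865/23  =  124.57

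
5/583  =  5/583 = 0.01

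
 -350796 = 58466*(-6)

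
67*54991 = 3684397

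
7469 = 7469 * 1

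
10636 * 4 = 42544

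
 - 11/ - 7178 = 11/7178=0.00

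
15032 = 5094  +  9938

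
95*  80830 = 7678850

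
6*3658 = 21948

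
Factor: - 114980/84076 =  - 5^1*5749^1*21019^ ( - 1 )= -  28745/21019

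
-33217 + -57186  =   - 90403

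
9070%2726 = 892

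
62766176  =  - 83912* ( - 748)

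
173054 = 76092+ 96962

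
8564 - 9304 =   -  740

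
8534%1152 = 470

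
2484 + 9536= 12020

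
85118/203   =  85118/203 = 419.30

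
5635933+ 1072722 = 6708655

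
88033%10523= 3849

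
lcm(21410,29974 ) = 149870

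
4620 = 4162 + 458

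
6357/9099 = 2119/3033  =  0.70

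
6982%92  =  82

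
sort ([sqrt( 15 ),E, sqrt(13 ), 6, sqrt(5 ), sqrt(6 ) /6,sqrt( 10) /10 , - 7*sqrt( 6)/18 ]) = [ - 7*sqrt( 6 ) /18, sqrt(10 ) /10,  sqrt( 6)/6,sqrt(5), E,  sqrt(13), sqrt(15),6]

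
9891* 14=138474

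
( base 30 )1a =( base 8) 50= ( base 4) 220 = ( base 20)20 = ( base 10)40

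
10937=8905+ 2032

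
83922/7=11988 + 6/7=11988.86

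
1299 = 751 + 548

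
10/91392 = 5/45696 = 0.00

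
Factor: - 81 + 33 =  - 48 =- 2^4*3^1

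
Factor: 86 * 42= 2^2*3^1* 7^1*43^1  =  3612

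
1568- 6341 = -4773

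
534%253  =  28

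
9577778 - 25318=9552460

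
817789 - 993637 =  - 175848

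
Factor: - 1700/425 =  - 2^2 = - 4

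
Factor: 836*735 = 2^2*3^1*5^1*7^2*11^1*19^1=614460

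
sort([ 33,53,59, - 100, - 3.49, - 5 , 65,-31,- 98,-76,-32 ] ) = [-100 , - 98,  -  76, - 32, - 31, -5, - 3.49,33,53,  59, 65] 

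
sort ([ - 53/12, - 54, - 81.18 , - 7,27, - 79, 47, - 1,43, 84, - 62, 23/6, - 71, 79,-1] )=[ - 81.18,-79, - 71 , - 62,-54 , - 7, - 53/12, - 1, - 1,23/6, 27 , 43,  47, 79, 84] 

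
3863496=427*9048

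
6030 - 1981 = 4049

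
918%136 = 102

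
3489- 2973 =516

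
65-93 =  - 28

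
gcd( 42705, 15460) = 5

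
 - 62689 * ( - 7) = 438823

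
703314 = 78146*9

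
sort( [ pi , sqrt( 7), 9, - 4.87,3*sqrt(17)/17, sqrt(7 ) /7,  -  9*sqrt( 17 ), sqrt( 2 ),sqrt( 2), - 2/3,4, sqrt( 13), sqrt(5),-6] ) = [ - 9 * sqrt(17 ), - 6, - 4.87, - 2/3, sqrt(7)/7, 3*sqrt ( 17 ) /17, sqrt(2 ),sqrt (2) , sqrt(5) , sqrt (7 ), pi,sqrt ( 13), 4, 9] 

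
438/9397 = 438/9397 = 0.05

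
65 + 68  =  133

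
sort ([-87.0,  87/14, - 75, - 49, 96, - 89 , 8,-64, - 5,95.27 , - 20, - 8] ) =[ - 89,  -  87.0 , - 75, - 64, - 49 , - 20, - 8, - 5, 87/14,8,95.27, 96]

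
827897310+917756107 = 1745653417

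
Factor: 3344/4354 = 1672/2177 = 2^3* 7^( - 1)*11^1*19^1  *  311^( - 1) 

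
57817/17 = 3401 = 3401.00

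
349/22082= 349/22082 = 0.02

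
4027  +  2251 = 6278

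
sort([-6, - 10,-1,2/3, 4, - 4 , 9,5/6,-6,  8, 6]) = [-10, - 6, - 6, - 4, - 1 , 2/3, 5/6 , 4, 6, 8, 9 ]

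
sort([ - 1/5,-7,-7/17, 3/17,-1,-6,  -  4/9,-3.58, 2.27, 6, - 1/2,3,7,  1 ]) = [ - 7,  -  6, - 3.58, - 1, - 1/2, - 4/9, - 7/17,-1/5 , 3/17,1, 2.27,3,6, 7] 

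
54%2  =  0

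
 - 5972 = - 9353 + 3381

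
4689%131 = 104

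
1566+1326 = 2892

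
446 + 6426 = 6872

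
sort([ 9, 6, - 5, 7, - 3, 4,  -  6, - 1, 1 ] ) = [ - 6, - 5,  -  3, - 1,1,4, 6,7 , 9 ]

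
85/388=85/388= 0.22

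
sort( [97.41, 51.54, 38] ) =[ 38, 51.54, 97.41 ] 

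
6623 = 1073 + 5550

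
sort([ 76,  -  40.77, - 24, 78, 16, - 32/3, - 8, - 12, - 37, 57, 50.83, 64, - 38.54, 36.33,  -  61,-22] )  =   [-61, - 40.77,-38.54, - 37, - 24,  -  22, - 12 ,-32/3, - 8, 16 , 36.33 , 50.83,  57,64,76,78] 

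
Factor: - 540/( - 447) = 2^2*3^2*5^1*149^( - 1)=180/149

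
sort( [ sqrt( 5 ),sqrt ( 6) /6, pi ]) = [sqrt (6 )/6, sqrt(5),  pi] 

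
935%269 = 128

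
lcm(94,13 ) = 1222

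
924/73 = 12 + 48/73 = 12.66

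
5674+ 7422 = 13096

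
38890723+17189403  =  56080126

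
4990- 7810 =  - 2820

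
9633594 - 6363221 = 3270373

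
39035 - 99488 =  - 60453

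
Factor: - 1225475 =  - 5^2 * 49019^1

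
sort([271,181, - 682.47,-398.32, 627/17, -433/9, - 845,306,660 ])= [ - 845, - 682.47, - 398.32,-433/9,627/17,181,271, 306,  660 ]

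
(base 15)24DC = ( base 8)17261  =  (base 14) 2C13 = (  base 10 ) 7857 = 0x1EB1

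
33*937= 30921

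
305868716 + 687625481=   993494197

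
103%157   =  103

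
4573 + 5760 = 10333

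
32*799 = 25568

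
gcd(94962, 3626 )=98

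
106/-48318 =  - 53/24159 = - 0.00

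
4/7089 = 4/7089 = 0.00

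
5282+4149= 9431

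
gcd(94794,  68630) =2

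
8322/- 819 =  - 2774/273 =- 10.16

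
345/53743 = 345/53743 = 0.01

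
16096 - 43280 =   -  27184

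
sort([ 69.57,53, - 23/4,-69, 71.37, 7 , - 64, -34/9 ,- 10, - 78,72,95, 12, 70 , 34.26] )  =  [ - 78, - 69, - 64  , - 10,  -  23/4 ,-34/9, 7 , 12, 34.26, 53 , 69.57, 70, 71.37,72, 95] 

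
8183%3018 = 2147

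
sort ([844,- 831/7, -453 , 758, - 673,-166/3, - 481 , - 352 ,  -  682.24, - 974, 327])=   [  -  974, - 682.24,  -  673, - 481,  -  453, - 352,  -  831/7, - 166/3,327,758,844 ]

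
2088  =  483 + 1605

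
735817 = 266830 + 468987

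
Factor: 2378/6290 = 5^( - 1 )*17^( - 1 ) * 29^1*37^( - 1) * 41^1 = 1189/3145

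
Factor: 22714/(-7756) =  - 2^(-1 )*7^(-1) * 41^1 = - 41/14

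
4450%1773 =904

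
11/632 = 11/632 =0.02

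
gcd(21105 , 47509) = 7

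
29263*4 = 117052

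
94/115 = 94/115 = 0.82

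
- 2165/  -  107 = 20 + 25/107 = 20.23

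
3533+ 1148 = 4681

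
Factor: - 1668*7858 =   -  13107144 =-2^3* 3^1*139^1 * 3929^1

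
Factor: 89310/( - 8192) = - 44655/4096 =- 2^(  -  12)*3^1*5^1*13^1*229^1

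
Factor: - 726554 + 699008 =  -27546 = - 2^1 * 3^1 *4591^1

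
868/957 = 868/957 = 0.91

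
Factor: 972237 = 3^1*7^1*67^1 * 691^1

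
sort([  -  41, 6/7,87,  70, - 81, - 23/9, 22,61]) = [ - 81,-41, - 23/9,  6/7 , 22, 61,70 , 87]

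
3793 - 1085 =2708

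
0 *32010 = 0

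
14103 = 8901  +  5202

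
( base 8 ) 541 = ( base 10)353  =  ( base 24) EH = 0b101100001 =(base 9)432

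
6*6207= 37242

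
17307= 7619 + 9688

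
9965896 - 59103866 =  - 49137970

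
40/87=40/87 = 0.46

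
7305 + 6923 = 14228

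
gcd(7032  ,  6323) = 1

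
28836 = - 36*( - 801)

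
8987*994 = 8933078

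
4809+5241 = 10050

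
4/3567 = 4/3567 = 0.00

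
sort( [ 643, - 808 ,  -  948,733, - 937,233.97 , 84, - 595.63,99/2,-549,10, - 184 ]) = [ - 948,-937, -808,-595.63, - 549, -184,10,99/2,84, 233.97, 643, 733 ]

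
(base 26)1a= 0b100100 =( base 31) 15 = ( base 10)36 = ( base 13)2a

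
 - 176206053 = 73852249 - 250058302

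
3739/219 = 17+16/219 = 17.07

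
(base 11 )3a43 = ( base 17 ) 112E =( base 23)9l6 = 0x1482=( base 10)5250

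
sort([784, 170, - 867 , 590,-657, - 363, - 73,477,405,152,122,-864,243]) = [  -  867,  -  864,  -  657, - 363, - 73 , 122,152 , 170, 243,405,477, 590  ,  784 ] 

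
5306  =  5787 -481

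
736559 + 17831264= 18567823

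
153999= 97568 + 56431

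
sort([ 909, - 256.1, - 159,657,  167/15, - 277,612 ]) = [ - 277,-256.1,- 159,167/15,612,657 , 909 ] 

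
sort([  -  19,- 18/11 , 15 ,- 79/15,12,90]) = [-19, - 79/15, - 18/11, 12, 15, 90]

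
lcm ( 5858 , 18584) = 538936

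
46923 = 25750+21173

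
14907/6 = 2484 + 1/2 = 2484.50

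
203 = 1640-1437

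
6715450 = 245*27410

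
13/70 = 13/70 = 0.19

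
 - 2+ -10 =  - 12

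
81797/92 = 81797/92 = 889.10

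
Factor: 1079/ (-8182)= - 2^(-1)*13^1*83^1 * 4091^(-1 )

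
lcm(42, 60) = 420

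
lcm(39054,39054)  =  39054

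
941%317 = 307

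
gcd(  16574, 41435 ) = 8287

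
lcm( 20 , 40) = 40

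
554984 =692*802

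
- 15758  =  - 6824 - 8934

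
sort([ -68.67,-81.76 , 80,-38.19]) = [ - 81.76,  -  68.67, - 38.19,80]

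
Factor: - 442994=  -  2^1*221497^1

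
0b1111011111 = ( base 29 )155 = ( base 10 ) 991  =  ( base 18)311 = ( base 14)50b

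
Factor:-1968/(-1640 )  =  2^1*3^1*5^( - 1) = 6/5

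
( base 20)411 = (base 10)1621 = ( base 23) 31B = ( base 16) 655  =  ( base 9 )2201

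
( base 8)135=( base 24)3L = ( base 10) 93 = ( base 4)1131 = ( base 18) 53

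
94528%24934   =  19726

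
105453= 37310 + 68143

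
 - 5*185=  -  925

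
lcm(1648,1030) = 8240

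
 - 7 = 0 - 7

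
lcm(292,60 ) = 4380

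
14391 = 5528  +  8863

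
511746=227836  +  283910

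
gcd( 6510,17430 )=210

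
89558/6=44779/3 =14926.33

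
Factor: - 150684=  - 2^2 * 3^1*29^1*433^1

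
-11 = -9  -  2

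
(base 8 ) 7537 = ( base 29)4jk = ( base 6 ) 30115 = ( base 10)3935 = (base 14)1611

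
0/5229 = 0 = 0.00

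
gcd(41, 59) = 1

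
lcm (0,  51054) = 0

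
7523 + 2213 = 9736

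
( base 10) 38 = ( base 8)46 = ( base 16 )26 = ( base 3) 1102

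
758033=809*937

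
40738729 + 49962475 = 90701204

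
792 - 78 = 714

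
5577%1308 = 345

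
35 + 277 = 312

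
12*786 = 9432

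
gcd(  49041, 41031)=9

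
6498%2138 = 84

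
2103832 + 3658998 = 5762830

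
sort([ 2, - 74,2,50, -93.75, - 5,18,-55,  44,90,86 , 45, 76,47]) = [ - 93.75,  -  74, - 55 , - 5,2, 2,18, 44,45,47,  50, 76, 86, 90]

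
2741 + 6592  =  9333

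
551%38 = 19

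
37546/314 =119 + 90/157 = 119.57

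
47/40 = 47/40 = 1.18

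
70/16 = 4 + 3/8 =4.38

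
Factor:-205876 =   -  2^2*11^1*4679^1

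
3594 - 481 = 3113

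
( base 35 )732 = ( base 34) 7HC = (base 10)8682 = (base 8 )20752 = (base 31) 912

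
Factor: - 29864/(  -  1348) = 7466/337 = 2^1*337^( - 1)*3733^1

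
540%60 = 0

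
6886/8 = 3443/4=860.75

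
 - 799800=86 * ( - 9300 ) 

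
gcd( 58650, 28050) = 2550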